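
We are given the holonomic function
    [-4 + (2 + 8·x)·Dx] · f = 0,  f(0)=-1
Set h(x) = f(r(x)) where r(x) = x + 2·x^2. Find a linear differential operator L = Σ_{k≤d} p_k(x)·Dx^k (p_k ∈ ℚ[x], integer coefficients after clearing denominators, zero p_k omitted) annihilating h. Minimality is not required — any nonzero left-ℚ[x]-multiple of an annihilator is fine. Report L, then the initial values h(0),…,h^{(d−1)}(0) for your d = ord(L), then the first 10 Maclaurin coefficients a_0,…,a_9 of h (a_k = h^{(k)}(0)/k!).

f: a_k = -1, -2, 2, -4, 10, -28, 84, -264, 858, -2860, …
f∘r: x↦r, Dx↦Dx/r' in L_f ⇒ L₀.
L = (-2 - 8·x) + (1 + 4·x + 8·x^2)·Dx  (order 1).
h: a_k = -1, -2, -2, 4, -6, 4, 12, -56, 122, -108, …
ICs: h(0) = -1.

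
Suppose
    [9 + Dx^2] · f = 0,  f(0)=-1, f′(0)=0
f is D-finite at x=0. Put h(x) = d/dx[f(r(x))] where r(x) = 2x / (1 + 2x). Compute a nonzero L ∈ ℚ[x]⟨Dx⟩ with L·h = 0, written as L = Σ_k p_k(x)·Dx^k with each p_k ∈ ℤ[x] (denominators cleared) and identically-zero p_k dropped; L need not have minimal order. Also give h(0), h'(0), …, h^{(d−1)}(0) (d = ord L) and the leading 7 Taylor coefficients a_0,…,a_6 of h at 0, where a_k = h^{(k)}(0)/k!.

L = (60 + 96·x + 96·x^2) + (12 + 72·x + 144·x^2 + 96·x^3)·Dx + (1 + 8·x + 24·x^2 + 32·x^3 + 16·x^4)·Dx^2  (order 2).
h: a_k = 0, 36, -216, 648, -720, -19656/5, 154224/5, …
ICs: h(0) = 0, h′(0) = 36.

f: a_k = -1, 0, 9/2, 0, -27/8, 0, 81/80, …
Substitute x→r, Dx→(1/r')Dx; clear ⇒ L₀.
h=h₀': d/dx-closure on L₀ ⇒ L.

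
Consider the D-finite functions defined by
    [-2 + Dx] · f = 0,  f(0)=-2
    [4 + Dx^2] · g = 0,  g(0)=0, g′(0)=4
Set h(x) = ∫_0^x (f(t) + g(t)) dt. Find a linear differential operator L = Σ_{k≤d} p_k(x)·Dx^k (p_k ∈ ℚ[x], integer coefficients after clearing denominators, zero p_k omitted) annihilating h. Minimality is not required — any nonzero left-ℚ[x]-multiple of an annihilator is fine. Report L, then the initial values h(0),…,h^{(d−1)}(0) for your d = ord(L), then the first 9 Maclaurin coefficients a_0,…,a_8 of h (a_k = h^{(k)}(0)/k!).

L = -8·Dx + 4·Dx^2 - 2·Dx^3 + Dx^4  (order 4).
h: a_k = 0, -2, 0, -4/3, -4/3, -4/15, 0, -8/315, -4/315, …
ICs: h(0) = 0, h′(0) = -2, h′′(0) = 0, h′′′(0) = -8.

f: a_k = -2, -4, -4, -8/3, -4/3, -8/15, -8/45, -16/315, -4/315, …
g: a_k = 0, 4, 0, -8/3, 0, 8/15, 0, -16/315, 0, …
f+g: L₀ = lclm(L_f,L_g), ord ≤ 1+2.
∫: right-multiply L₀ by Dx.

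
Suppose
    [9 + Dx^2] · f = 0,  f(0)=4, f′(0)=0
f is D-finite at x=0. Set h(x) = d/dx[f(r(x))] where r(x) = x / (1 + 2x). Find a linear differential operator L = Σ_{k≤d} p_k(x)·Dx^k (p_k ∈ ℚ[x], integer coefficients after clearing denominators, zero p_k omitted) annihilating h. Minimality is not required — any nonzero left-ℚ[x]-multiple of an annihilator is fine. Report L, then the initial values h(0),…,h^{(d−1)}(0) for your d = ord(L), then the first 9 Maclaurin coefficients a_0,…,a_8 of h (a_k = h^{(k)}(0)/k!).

L = (33 + 96·x + 96·x^2) + (12 + 72·x + 144·x^2 + 96·x^3)·Dx + (1 + 8·x + 24·x^2 + 32·x^3 + 16·x^4)·Dx^2  (order 2).
h: a_k = 0, -36, 216, -810, 2340, -54243/10, 47061/5, -188955/28, -2492289/70, …
ICs: h(0) = 0, h′(0) = -36.

f: a_k = 4, 0, -18, 0, 27/2, 0, -81/20, 0, 729/1120, …
Substitute x→r, Dx→(1/r')Dx; clear ⇒ L₀.
Differentiate: ansatz ord ≤ ord L₀ ⇒ L.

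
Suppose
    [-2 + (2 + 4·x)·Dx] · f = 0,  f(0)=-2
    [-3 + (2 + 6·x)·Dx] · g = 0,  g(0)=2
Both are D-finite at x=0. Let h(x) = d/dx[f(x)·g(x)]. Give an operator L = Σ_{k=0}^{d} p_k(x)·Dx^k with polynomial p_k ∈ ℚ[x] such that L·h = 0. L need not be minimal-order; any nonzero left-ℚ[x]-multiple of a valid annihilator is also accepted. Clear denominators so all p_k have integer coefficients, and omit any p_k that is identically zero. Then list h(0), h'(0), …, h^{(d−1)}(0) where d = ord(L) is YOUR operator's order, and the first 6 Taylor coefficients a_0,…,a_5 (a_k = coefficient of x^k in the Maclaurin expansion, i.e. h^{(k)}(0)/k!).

L = -1 + (-10 - 74·x - 180·x^2 - 144·x^3)·Dx  (order 1).
h: a_k = -10, 1, -15/4, 101/8, -2575/64, 15903/128, …
ICs: h(0) = -10.

f: a_k = -2, -2, 1, -1, 5/4, -7/4, …
g: a_k = 2, 3, -9/4, 27/8, -405/64, 1701/128, …
Product ⇒ symmetric product L₀, ord ≤ 1.
Differentiate: ansatz ord ≤ ord L₀ ⇒ L.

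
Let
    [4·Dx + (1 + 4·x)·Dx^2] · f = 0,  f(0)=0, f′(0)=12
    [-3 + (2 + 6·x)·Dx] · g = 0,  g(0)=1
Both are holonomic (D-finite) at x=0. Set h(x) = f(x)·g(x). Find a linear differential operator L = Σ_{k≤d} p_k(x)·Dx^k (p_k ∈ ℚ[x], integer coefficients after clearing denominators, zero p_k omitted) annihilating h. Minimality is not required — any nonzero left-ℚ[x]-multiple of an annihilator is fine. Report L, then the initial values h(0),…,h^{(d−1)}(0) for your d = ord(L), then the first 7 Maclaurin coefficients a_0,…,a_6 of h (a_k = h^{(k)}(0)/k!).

L = (3 + 36·x) + (4 + 12·x)·Dx + (4 + 40·x + 132·x^2 + 144·x^3)·Dx^2  (order 2).
h: a_k = 0, 12, -6, 29/2, -195/4, 28149/160, -206953/320, …
ICs: h(0) = 0, h′(0) = 12.

f: a_k = 0, 12, -24, 64, -192, 3072/5, -2048, …
g: a_k = 1, 3/2, -9/8, 27/16, -405/128, 1701/256, -15309/1024, …
f·g: L₀ = L_f ⊗_s L_g, ord ≤ 2·1.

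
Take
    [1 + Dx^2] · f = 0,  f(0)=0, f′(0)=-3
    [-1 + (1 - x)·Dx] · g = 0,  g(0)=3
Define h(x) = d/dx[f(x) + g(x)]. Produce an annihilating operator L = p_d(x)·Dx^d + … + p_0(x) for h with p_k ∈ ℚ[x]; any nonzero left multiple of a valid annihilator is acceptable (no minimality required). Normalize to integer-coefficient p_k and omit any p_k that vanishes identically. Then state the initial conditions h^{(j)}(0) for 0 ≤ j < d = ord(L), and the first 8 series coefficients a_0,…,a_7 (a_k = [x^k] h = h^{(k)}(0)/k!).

L = (26 - 4·x + 2·x^2) + (-7 + 9·x - 3·x^2 + x^3)·Dx + (26 - 4·x + 2·x^2)·Dx^2 + (-7 + 9·x - 3·x^2 + x^3)·Dx^3  (order 3).
h: a_k = 0, 6, 21/2, 12, 119/8, 18, 5041/240, 24, …
ICs: h(0) = 0, h′(0) = 6, h′′(0) = 21.

f: a_k = 0, -3, 0, 1/2, 0, -1/40, 0, 1/1680, …
g: a_k = 3, 3, 3, 3, 3, 3, 3, 3, …
f+g: L₀ = lclm(L_f,L_g), ord ≤ 2+1.
Differentiate: ansatz ord ≤ ord L₀ ⇒ L.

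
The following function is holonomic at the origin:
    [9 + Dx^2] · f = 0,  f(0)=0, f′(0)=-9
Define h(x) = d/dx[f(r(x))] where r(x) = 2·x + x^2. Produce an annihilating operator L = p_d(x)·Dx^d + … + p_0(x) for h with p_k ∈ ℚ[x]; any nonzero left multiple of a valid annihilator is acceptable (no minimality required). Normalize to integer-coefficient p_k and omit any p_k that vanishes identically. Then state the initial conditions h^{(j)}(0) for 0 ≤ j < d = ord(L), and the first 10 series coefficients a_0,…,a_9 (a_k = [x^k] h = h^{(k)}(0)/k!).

L = (39 + 144·x + 216·x^2 + 144·x^3 + 36·x^4) + (-3 - 3·x)·Dx + (1 + 2·x + x^2)·Dx^2  (order 2).
h: a_k = -18, -18, 324, 648, -567, -2835, -11178/5, 13608/5, 920727/140, 97443/28, …
ICs: h(0) = -18, h′(0) = -18.

f: a_k = 0, -9, 0, 27/2, 0, -243/40, 0, 729/560, 0, -729/4480, …
Substitute x→r, Dx→(1/r')Dx; clear ⇒ L₀.
Differentiate: ansatz ord ≤ ord L₀ ⇒ L.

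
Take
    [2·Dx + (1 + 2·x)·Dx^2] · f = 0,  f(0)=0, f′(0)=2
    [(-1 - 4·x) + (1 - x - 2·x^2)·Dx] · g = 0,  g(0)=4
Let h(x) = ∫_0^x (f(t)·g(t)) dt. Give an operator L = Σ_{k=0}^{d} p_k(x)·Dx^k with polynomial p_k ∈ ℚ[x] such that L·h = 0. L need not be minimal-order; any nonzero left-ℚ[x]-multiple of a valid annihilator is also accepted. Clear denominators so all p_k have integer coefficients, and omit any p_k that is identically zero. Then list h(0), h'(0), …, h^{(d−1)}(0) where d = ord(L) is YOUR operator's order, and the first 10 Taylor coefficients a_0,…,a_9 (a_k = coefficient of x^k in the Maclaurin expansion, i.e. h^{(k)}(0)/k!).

L = (6 + 16·x)·Dx + (14·x + 20·x^2)·Dx^2 + (-1 - x + 4·x^2 + 4·x^3)·Dx^3  (order 3).
h: a_k = 0, 0, 4, 0, 20/3, 32/15, 224/15, 1024/105, 4208/105, 256/7, …
ICs: h(0) = 0, h′(0) = 0, h′′(0) = 8.

f: a_k = 0, 2, -2, 8/3, -4, 32/5, -32/3, 128/7, -32, 512/9, …
g: a_k = 4, 4, 12, 20, 44, 84, 172, 340, 684, 1364, …
Sym-product of L_f,L_g gives L₀ (≤ ord 2).
∫: right-multiply L₀ by Dx.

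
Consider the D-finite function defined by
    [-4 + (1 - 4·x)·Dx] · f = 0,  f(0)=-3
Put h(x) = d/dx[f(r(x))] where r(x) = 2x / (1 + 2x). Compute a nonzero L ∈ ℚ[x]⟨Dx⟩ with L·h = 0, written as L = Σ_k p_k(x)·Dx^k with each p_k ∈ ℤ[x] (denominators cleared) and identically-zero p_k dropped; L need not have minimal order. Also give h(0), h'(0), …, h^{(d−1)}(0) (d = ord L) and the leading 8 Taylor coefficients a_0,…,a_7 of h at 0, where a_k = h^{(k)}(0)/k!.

L = 12 + (-1 + 6·x)·Dx  (order 1).
h: a_k = -24, -288, -2592, -20736, -155520, -1119744, -7838208, -53747712, …
ICs: h(0) = -24.

f: a_k = -3, -12, -48, -192, -768, -3072, -12288, -49152, …
L₀ from L_f via x↦r, Dx↦r'^{-1}Dx.
Derive L from L₀ (diff closure).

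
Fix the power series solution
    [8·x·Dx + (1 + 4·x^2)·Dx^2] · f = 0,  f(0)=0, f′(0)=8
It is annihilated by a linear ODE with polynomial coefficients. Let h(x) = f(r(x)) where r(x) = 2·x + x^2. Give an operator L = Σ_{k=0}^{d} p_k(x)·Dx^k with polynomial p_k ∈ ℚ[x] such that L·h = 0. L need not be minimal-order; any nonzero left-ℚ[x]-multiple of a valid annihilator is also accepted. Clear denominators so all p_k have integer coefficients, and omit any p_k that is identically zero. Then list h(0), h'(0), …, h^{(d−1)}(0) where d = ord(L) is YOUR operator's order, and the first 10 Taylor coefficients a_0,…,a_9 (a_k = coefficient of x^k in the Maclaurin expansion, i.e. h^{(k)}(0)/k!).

f: a_k = 0, 8, 0, -32/3, 0, 128/5, 0, -512/7, 0, 2048/9, …
h₀=f(r): pull back L_f along r ⇒ L₀.
L = (-1 + 32·x + 64·x^2 + 48·x^3 + 12·x^4)·Dx + (1 + x + 16·x^2 + 32·x^3 + 20·x^4 + 4·x^5)·Dx^2  (order 2).
h: a_k = 0, 16, 8, -256/3, -128, 3776/5, 6112/3, -51200/7, -31744, 608512/9, …
ICs: h(0) = 0, h′(0) = 16.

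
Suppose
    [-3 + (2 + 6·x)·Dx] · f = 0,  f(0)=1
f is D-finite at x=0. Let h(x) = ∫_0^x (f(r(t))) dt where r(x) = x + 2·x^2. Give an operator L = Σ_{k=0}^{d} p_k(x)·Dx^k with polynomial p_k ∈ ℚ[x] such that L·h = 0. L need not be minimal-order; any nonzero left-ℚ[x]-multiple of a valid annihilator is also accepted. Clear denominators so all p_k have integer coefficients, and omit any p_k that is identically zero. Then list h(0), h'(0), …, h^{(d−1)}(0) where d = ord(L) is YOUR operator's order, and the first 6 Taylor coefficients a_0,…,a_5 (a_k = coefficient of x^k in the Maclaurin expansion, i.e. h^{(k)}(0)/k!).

L = (-3 - 12·x)·Dx + (2 + 6·x + 12·x^2)·Dx^2  (order 2).
h: a_k = 0, 1, 3/4, 5/8, -45/64, 63/128, …
ICs: h(0) = 0, h′(0) = 1.

f: a_k = 1, 3/2, -9/8, 27/16, -405/128, 1701/256, …
h₀=f(r): pull back L_f along r ⇒ L₀.
h=∫₀ˣh₀: take L = L₀·Dx.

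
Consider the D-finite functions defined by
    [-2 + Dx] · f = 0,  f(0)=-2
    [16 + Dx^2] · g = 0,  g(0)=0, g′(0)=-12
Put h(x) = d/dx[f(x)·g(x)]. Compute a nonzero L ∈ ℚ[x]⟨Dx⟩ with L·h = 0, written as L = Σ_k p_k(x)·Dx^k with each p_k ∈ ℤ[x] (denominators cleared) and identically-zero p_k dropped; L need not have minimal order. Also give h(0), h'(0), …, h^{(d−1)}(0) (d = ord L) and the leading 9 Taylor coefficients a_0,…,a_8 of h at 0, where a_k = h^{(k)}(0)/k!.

f: a_k = -2, -4, -4, -8/3, -4/3, -8/15, -8/45, -16/315, -4/315, …
g: a_k = 0, -12, 0, 32, 0, -128/5, 0, 1024/105, 0, …
Product ⇒ symmetric product L₀, ord ≤ 2.
Differentiate: ansatz ord ≤ ord L₀ ⇒ L.
L = 20 - 4·Dx + Dx^2  (order 2).
h: a_k = 24, 96, -48, -384, -304, 704/5, 4448/15, 512/5, -5744/105, …
ICs: h(0) = 24, h′(0) = 96.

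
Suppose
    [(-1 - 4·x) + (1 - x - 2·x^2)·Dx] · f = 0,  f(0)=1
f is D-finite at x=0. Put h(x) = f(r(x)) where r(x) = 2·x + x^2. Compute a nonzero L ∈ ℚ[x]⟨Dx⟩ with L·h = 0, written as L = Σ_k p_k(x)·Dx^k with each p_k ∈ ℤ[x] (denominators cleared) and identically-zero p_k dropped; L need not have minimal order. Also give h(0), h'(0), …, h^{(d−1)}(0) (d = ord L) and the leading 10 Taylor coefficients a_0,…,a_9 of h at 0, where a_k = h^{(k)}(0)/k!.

f: a_k = 1, 1, 3, 5, 11, 21, 43, 85, 171, 341, …
Substitute x→r, Dx→(1/r')Dx; clear ⇒ L₀.
L = (2 + 16·x + 8·x^2) + (-1 + 3·x + 6·x^2 + 2·x^3)·Dx  (order 1).
h: a_k = 1, 2, 13, 52, 239, 1054, 4701, 20904, 93027, 413906, …
ICs: h(0) = 1.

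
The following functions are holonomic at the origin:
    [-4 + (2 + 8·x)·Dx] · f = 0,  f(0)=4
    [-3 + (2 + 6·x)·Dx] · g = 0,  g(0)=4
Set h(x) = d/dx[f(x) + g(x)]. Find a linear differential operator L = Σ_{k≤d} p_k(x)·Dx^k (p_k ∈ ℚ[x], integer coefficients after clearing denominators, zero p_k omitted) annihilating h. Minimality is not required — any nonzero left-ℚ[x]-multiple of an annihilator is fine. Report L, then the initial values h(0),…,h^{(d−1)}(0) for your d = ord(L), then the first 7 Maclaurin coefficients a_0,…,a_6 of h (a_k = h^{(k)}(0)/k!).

f: a_k = 4, 8, -8, 16, -40, 112, -336, …
g: a_k = 4, 6, -9/2, 27/4, -405/32, 1701/64, -15309/256, …
f+g: L₀ = lclm(L_f,L_g), ord ≤ 1+1.
Derive L from L₀ (diff closure).
L = -18 + (-21 - 72·x)·Dx + (-2 - 14·x - 24·x^2)·Dx^2  (order 2).
h: a_k = 14, -25, 273/4, -1685/8, 44345/64, -303975/128, 4289901/512, …
ICs: h(0) = 14, h′(0) = -25.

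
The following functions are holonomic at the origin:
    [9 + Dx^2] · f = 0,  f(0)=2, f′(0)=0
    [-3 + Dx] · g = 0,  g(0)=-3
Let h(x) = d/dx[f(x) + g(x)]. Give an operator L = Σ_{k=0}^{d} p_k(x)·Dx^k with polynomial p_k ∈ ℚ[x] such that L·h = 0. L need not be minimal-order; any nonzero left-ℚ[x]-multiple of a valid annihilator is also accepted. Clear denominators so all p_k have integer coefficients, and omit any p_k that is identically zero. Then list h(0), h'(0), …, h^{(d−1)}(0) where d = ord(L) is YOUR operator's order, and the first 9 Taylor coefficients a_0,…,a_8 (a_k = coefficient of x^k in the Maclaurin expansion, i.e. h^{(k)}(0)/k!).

f: a_k = 2, 0, -9, 0, 27/4, 0, -81/40, 0, 729/2240, …
g: a_k = -3, -9, -27/2, -27/2, -81/8, -243/40, -243/80, -729/560, -2187/4480, …
Weyl lclm of L_f,L_g ⇒ L₀ (ord ≤ 3).
Differentiate: ansatz ord ≤ ord L₀ ⇒ L.
L = 27 - 9·Dx + 3·Dx^2 - Dx^3  (order 3).
h: a_k = -9, -45, -81/2, -27/2, -243/8, -243/8, -729/80, -729/560, -6561/4480, …
ICs: h(0) = -9, h′(0) = -45, h′′(0) = -81.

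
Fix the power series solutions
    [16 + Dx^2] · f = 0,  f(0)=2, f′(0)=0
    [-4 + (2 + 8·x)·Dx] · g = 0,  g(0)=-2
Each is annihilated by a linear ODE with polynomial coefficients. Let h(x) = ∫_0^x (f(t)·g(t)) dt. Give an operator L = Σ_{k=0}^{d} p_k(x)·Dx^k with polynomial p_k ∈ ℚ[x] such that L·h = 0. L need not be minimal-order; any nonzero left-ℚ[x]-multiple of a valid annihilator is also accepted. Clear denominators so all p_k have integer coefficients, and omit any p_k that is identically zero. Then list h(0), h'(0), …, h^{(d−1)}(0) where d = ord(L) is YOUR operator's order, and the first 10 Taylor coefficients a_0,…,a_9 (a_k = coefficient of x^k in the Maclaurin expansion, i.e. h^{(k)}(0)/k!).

L = (28 + 128·x + 256·x^2)·Dx + (-4 - 16·x)·Dx^2 + (1 + 8·x + 16·x^2)·Dx^3  (order 3).
h: a_k = 0, -4, -4, 40/3, 12, -40/3, -104/9, 5584/315, -1604/45, 352376/2835, …
ICs: h(0) = 0, h′(0) = -4, h′′(0) = -8.

f: a_k = 2, 0, -16, 0, 64/3, 0, -512/45, 0, 1024/315, 0, …
g: a_k = -2, -4, 4, -8, 20, -56, 168, -528, 1716, -5720, …
Product ⇒ symmetric product L₀, ord ≤ 2.
Integrate: L := L₀·Dx.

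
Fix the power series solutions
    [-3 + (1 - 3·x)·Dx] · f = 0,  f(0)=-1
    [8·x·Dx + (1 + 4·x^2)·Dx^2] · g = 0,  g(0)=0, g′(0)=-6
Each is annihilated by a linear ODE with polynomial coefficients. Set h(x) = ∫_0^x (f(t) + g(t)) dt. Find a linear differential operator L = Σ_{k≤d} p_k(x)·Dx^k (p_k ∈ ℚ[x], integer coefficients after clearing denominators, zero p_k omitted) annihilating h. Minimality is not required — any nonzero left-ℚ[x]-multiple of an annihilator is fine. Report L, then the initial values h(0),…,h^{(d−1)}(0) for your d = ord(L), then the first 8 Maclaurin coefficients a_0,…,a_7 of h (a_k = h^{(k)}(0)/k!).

f: a_k = -1, -3, -9, -27, -81, -243, -729, -2187, …
g: a_k = 0, -6, 0, 8, 0, -96/5, 0, 384/7, …
h₀=f+g: left-lcm gives L₀, ord ≤ 3.
h=∫h₀ ⇒ L = L₀·Dx.
L = (-24 + 288·x + 288·x^2)·Dx^2 + (31 - 24·x + 204·x^2 + 288·x^3)·Dx^3 + (-3 + 5·x + 20·x^3 + 48·x^4)·Dx^4  (order 4).
h: a_k = 0, -1, -9/2, -3, -19/4, -81/5, -437/10, -729/7, …
ICs: h(0) = 0, h′(0) = -1, h′′(0) = -9, h′′′(0) = -18.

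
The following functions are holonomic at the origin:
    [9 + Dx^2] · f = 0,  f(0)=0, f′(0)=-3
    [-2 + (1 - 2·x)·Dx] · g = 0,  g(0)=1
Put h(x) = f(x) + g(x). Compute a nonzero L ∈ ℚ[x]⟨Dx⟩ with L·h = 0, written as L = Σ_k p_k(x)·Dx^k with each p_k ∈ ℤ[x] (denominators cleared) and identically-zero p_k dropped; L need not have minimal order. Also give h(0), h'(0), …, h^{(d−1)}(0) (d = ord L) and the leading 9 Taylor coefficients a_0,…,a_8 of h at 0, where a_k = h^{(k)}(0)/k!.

L = (-594 + 648·x - 648·x^2) + (153 - 630·x + 972·x^2 - 648·x^3)·Dx + (-66 + 72·x - 72·x^2)·Dx^2 + (17 - 70·x + 108·x^2 - 72·x^3)·Dx^3  (order 3).
h: a_k = 1, -1, 4, 25/2, 16, 1199/40, 64, 71923/560, 256, …
ICs: h(0) = 1, h′(0) = -1, h′′(0) = 8.

f: a_k = 0, -3, 0, 9/2, 0, -81/40, 0, 243/560, 0, …
g: a_k = 1, 2, 4, 8, 16, 32, 64, 128, 256, …
f+g: L₀ = lclm(L_f,L_g), ord ≤ 2+1.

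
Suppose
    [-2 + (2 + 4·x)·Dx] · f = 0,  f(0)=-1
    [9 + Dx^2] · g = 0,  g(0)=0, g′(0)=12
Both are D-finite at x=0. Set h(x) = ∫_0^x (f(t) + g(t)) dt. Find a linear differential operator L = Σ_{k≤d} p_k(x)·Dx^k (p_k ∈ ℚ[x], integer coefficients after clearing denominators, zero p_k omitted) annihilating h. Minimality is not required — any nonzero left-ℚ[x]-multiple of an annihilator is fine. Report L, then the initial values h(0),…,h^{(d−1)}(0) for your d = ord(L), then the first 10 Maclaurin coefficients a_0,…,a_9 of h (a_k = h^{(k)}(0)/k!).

L = (-27 - 81·x - 81·x^2)·Dx + (18 + 117·x + 243·x^2 + 162·x^3)·Dx^2 + (-3 - 9·x - 9·x^2)·Dx^3 + (2 + 13·x + 27·x^2 + 18·x^3)·Dx^4  (order 4).
h: a_k = 0, -1, 11/2, 1/6, -37/8, 1/8, 289/240, 3/16, -2127/4480, 143/384, …
ICs: h(0) = 0, h′(0) = -1, h′′(0) = 11, h′′′(0) = 1.

f: a_k = -1, -1, 1/2, -1/2, 5/8, -7/8, 21/16, -33/16, 429/128, -715/128, …
g: a_k = 0, 12, 0, -18, 0, 81/10, 0, -243/140, 0, 243/1120, …
f+g: L₀ = lclm(L_f,L_g), ord ≤ 1+2.
h=∫₀ˣh₀: take L = L₀·Dx.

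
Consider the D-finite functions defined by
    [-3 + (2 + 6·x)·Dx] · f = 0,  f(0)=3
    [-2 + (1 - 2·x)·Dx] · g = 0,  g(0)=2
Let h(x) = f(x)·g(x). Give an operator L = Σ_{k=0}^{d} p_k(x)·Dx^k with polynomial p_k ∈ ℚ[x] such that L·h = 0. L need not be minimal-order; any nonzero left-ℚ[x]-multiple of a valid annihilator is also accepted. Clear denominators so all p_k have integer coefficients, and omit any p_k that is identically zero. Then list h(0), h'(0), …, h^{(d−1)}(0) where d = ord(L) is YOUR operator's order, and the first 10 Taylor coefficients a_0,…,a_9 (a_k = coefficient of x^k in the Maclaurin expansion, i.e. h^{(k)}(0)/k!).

L = (7 + 6·x) + (-2 - 2·x + 12·x^2)·Dx  (order 1).
h: a_k = 6, 21, 141/4, 645/8, 9105/64, 41523/128, 286257/512, 1361541/1024, 35125305/16384, 182721255/32768, …
ICs: h(0) = 6.

f: a_k = 3, 9/2, -27/8, 81/16, -1215/128, 5103/256, -45927/1024, 216513/2048, -8444007/32768, 42220035/65536, …
g: a_k = 2, 4, 8, 16, 32, 64, 128, 256, 512, 1024, …
Product ⇒ symmetric product L₀, ord ≤ 1.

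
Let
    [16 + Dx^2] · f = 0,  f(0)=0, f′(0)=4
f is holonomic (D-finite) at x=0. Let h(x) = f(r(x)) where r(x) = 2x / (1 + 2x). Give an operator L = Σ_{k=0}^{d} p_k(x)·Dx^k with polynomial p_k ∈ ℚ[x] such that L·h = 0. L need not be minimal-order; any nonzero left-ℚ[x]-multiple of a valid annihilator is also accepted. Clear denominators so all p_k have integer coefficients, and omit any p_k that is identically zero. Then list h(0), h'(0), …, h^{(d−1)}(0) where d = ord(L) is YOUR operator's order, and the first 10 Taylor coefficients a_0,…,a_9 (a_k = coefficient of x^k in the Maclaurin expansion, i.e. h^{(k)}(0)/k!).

f: a_k = 0, 4, 0, -32/3, 0, 128/15, 0, -1024/315, 0, 2048/2835, …
Substitute x→r, Dx→(1/r')Dx; clear ⇒ L₀.
L = 64 + (4 + 24·x + 48·x^2 + 32·x^3)·Dx + (1 + 8·x + 24·x^2 + 32·x^3 + 16·x^4)·Dx^2  (order 2).
h: a_k = 0, 8, -16, -160/3, 448, -24704/15, 3840, -1260032/315, -644096/45, 61650944/567, …
ICs: h(0) = 0, h′(0) = 8.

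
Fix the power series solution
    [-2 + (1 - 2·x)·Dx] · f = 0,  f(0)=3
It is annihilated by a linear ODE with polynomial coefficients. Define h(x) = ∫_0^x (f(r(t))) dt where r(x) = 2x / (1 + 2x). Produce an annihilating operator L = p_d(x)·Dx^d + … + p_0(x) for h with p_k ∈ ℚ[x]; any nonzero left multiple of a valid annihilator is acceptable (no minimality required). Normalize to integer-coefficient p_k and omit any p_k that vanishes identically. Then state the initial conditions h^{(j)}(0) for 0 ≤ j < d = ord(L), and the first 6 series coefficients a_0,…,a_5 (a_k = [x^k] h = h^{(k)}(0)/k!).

L = 4·Dx + (-1 + 4·x^2)·Dx^2  (order 2).
h: a_k = 0, 3, 6, 8, 12, 96/5, …
ICs: h(0) = 0, h′(0) = 3.

f: a_k = 3, 6, 12, 24, 48, 96, …
f∘r: x↦r, Dx↦Dx/r' in L_f ⇒ L₀.
Integrate: L := L₀·Dx.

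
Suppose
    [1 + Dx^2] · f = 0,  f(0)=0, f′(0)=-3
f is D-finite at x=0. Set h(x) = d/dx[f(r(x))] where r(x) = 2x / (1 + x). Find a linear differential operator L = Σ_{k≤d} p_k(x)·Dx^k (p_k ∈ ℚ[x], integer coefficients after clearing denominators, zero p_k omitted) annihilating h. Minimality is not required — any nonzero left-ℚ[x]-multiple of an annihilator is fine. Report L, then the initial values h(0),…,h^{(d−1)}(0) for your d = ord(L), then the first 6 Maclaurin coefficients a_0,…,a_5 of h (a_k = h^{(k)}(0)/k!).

f: a_k = 0, -3, 0, 1/2, 0, -1/40, …
f∘r: x↦r, Dx↦Dx/r' in L_f ⇒ L₀.
h₀' ⇒ L via d/dx closure of L₀.
L = (10 + 12·x + 6·x^2) + (6 + 18·x + 18·x^2 + 6·x^3)·Dx + (1 + 4·x + 6·x^2 + 4·x^3 + x^4)·Dx^2  (order 2).
h: a_k = -6, 12, -6, -24, 86, -180, …
ICs: h(0) = -6, h′(0) = 12.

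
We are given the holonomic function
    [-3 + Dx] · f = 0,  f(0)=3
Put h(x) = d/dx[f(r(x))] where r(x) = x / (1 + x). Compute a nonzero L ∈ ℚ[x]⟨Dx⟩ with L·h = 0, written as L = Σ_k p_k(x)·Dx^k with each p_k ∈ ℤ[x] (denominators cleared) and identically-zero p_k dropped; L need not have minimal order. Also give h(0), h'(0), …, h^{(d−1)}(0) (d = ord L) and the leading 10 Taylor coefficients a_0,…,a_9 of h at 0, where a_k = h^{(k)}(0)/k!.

f: a_k = 3, 9, 27/2, 27/2, 81/8, 243/40, 243/80, 729/560, 2187/4480, 729/4480, …
Substitute x→r, Dx→(1/r')Dx; clear ⇒ L₀.
h₀' ⇒ L via d/dx closure of L₀.
L = (1 - 2·x) + (-1 - 2·x - x^2)·Dx  (order 1).
h: a_k = 9, 9, -27/2, 9/2, 63/8, -621/40, 1233/80, -4869/560, -5751/4480, 48537/4480, …
ICs: h(0) = 9.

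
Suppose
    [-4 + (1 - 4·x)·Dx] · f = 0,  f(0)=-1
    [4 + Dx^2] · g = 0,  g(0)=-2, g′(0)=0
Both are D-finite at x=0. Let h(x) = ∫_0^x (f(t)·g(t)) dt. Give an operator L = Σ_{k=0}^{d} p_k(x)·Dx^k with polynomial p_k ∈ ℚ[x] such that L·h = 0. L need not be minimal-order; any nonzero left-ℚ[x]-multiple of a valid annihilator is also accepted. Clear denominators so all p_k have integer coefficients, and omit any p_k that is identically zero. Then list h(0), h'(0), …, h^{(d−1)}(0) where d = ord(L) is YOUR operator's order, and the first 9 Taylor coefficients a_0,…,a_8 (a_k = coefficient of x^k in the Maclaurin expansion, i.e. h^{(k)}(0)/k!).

f: a_k = -1, -4, -16, -64, -256, -1024, -4096, -16384, -65536, …
g: a_k = -2, 0, 4, 0, -4/3, 0, 8/45, 0, -4/315, …
Product ⇒ symmetric product L₀, ord ≤ 2.
Integrate: L := L₀·Dx.
L = (-4 + 16·x)·Dx + 8·Dx^2 + (-1 + 4·x)·Dx^3  (order 3).
h: a_k = 0, 2, 4, 28/3, 28, 1348/15, 2696/9, 46216/45, 161756/45, …
ICs: h(0) = 0, h′(0) = 2, h′′(0) = 8.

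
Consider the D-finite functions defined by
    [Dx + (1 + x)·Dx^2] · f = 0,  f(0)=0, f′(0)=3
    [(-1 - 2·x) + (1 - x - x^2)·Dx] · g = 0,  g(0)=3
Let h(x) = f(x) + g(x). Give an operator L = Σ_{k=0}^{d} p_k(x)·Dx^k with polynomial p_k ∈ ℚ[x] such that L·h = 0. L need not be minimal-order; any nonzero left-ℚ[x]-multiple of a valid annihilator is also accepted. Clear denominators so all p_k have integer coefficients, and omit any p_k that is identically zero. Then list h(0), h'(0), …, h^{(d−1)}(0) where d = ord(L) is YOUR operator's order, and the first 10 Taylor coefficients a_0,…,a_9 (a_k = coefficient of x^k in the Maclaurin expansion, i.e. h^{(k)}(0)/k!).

L = (-26 - 70·x - 76·x^2 - 36·x^3 - 12·x^4)·Dx + (-16 - 84·x - 160·x^2 - 144·x^3 - 74·x^4 - 20·x^5)·Dx^2 + (5 + 11·x - x^2 - 23·x^3 - 29·x^4 - 17·x^5 - 4·x^6)·Dx^3  (order 3).
h: a_k = 3, 6, 9/2, 10, 57/4, 123/5, 77/2, 444/7, 813/8, 496/3, …
ICs: h(0) = 3, h′(0) = 6, h′′(0) = 9.

f: a_k = 0, 3, -3/2, 1, -3/4, 3/5, -1/2, 3/7, -3/8, 1/3, …
g: a_k = 3, 3, 6, 9, 15, 24, 39, 63, 102, 165, …
Sum ⇒ L₀ = lclm(L_f,L_g) in ℚ(x)⟨Dx⟩.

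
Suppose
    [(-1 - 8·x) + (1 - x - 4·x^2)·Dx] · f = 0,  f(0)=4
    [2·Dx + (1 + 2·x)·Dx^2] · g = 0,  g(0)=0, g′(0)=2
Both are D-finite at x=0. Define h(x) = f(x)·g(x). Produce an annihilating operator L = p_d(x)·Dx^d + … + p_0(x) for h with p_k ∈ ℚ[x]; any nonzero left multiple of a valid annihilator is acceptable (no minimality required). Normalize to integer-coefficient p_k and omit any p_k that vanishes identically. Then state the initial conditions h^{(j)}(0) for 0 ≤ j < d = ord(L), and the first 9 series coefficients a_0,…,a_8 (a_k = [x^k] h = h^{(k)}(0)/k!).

f: a_k = 4, 4, 20, 36, 116, 260, 724, 1764, 4660, …
g: a_k = 0, 2, -2, 8/3, -4, 32/5, -32/3, 128/7, -32, …
L₀ := L_f ⊗_s L_g (sym. prod.), ord ≤ 2.
L = (10 + 32·x) + (22·x + 40·x^2)·Dx + (-1 - x + 6·x^2 + 8·x^3)·Dx^2  (order 2).
h: a_k = 0, 8, 0, 128/3, 80/3, 3344/15, 4304/15, 26288/21, 79504/35, …
ICs: h(0) = 0, h′(0) = 8.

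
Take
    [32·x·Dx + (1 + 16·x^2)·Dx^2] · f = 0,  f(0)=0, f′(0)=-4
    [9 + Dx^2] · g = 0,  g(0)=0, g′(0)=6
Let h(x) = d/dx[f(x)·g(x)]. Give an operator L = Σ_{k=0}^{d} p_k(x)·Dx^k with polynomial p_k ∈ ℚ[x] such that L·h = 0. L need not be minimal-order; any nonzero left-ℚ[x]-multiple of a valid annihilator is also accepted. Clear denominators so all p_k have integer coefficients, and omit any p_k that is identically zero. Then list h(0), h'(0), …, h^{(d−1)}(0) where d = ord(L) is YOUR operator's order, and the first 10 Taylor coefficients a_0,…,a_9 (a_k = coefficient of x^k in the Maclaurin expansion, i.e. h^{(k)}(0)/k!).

f: a_k = 0, -4, 0, 64/3, 0, -1024/5, 0, 16384/7, 0, -262144/9, …
g: a_k = 0, 6, 0, -9, 0, 81/20, 0, -243/280, 0, 243/2240, …
Product ⇒ symmetric product L₀, ord ≤ 4.
Derive L from L₀ (diff closure).
L = (2922993 + 113986656·x^2 + 3239661312·x^4 + 5952061440·x^6 + 4156489728·x^8 - 7644119040·x^10 + 110075314176·x^12) + (1760832·x + 128480256·x^3 + 1888911360·x^5 + 5308416000·x^7 + 15288238080·x^9 + 48922361856·x^11)·Dx + (341202 + 13887168·x^2 + 389230080·x^4 + 940474368·x^6 + 1603141632·x^8 + 3737124864·x^10 + 24461180928·x^12)·Dx^2 + (195648·x + 14275584·x^3 + 209879040·x^5 + 589824000·x^7 + 1698693120·x^9 + 5435817984·x^11)·Dx^3 + (1825 + 135776·x^2 + 3251968·x^4 + 31014912·x^6 + 126812160·x^8 + 509607936·x^10 + 1358954496·x^12)·Dx^4  (order 4).
h: a_k = 0, -48, 0, 656, 0, -8622, 0, 127812, 0, -1652080061/840, …
ICs: h(0) = 0, h′(0) = -48, h′′(0) = 0, h′′′(0) = 3936.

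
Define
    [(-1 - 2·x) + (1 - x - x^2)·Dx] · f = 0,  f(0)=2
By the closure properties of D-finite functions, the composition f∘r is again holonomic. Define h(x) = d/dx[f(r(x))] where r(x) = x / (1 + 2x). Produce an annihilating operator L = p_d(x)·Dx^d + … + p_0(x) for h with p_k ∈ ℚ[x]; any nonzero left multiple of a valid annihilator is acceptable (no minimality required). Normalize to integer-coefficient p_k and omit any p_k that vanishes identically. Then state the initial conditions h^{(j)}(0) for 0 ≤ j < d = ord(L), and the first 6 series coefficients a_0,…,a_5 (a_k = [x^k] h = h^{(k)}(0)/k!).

f: a_k = 2, 2, 4, 6, 10, 16, …
L₀ from L_f via x↦r, Dx↦r'^{-1}Dx.
h₀' ⇒ L via d/dx closure of L₀.
L = (-6·x - 18·x^2 - 16·x^3) + (-1 - 9·x - 27·x^2 - 30·x^3 - 8·x^4)·Dx  (order 1).
h: a_k = 2, 0, -6, 24, -80, 252, …
ICs: h(0) = 2.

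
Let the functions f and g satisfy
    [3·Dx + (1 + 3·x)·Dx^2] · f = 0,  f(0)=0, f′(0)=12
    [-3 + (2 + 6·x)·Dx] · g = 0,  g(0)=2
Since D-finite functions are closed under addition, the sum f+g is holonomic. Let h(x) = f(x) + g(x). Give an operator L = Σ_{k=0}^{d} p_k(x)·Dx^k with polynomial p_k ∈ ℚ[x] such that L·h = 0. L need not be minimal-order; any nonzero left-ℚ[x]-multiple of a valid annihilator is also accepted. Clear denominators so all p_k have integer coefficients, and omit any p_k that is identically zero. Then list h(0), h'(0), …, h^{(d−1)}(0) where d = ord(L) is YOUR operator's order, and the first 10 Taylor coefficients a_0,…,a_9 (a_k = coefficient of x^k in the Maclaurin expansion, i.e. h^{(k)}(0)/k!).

f: a_k = 0, 12, -18, 36, -81, 972/5, -486, 8748/7, -6561/2, 8748, …
g: a_k = 2, 3, -9/4, 27/8, -405/64, 1701/128, -15309/512, 72171/1024, -2814669/16384, 14073345/32768, …
h₀=f+g: left-lcm gives L₀, ord ≤ 3.
L = 9·Dx + (15 + 45·x)·Dx^2 + (2 + 12·x + 18·x^2)·Dx^3  (order 3).
h: a_k = 2, 15, -81/4, 315/8, -5589/64, 132921/640, -264141/512, 9463149/7168, -56562381/16384, 300727809/32768, …
ICs: h(0) = 2, h′(0) = 15, h′′(0) = -81/2.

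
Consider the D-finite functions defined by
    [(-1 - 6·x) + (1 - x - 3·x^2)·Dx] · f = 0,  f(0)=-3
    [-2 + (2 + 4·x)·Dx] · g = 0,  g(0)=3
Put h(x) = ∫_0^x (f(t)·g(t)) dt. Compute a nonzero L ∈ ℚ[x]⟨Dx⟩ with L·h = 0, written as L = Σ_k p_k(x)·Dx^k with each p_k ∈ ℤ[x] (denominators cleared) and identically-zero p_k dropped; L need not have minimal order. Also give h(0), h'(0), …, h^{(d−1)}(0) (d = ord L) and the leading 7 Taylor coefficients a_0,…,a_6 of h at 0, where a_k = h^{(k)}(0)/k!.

L = (2 + 7·x + 9·x^2)·Dx + (-1 - x + 5·x^2 + 6·x^3)·Dx^2  (order 2).
h: a_k = 0, -9, -9, -27/2, -99/4, -1719/40, -693/8, …
ICs: h(0) = 0, h′(0) = -9.

f: a_k = -3, -3, -12, -21, -57, -120, -291, …
g: a_k = 3, 3, -3/2, 3/2, -15/8, 21/8, -63/16, …
Product ⇒ symmetric product L₀, ord ≤ 1.
Integrate: L := L₀·Dx.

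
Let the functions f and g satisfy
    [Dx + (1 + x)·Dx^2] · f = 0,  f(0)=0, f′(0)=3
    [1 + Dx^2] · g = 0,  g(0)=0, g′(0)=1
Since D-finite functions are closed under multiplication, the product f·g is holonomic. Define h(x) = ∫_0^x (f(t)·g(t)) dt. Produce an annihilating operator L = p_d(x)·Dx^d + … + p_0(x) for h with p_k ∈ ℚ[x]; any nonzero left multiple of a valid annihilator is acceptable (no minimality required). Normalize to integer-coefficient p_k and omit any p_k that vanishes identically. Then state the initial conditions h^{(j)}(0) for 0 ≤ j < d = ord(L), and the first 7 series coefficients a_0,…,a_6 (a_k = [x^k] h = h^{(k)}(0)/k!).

f: a_k = 0, 3, -3/2, 1, -3/4, 3/5, -1/2, …
g: a_k = 0, 1, 0, -1/6, 0, 1/120, 0, …
Product ⇒ symmetric product L₀, ord ≤ 4.
∫: right-multiply L₀ by Dx.
L = (-3 + 6·x + 19·x^2 + 16·x^3 + 4·x^4)·Dx + (4 + 20·x + 24·x^2 + 8·x^3)·Dx^2 + (20·x + 42·x^2 + 32·x^3 + 8·x^4)·Dx^3 + (4 + 20·x + 24·x^2 + 8·x^3)·Dx^4 + (3 + 14·x + 23·x^2 + 16·x^3 + 4·x^4)·Dx^5  (order 5).
h: a_k = 0, 0, 0, 1, -3/8, 1/10, -1/12, …
ICs: h(0) = 0, h′(0) = 0, h′′(0) = 0, h′′′(0) = 6, h′′′′(0) = -9.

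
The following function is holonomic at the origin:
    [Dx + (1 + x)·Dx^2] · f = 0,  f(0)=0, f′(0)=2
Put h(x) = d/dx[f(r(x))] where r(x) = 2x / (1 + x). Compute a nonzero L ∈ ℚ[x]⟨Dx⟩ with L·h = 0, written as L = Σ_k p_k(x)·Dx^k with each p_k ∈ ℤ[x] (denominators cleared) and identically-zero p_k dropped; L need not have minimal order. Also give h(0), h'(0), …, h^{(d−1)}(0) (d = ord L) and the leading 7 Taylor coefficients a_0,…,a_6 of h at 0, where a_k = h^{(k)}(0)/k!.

L = (4 + 6·x) + (1 + 4·x + 3·x^2)·Dx  (order 1).
h: a_k = 4, -16, 52, -160, 484, -1456, 4372, …
ICs: h(0) = 4.

f: a_k = 0, 2, -1, 2/3, -1/2, 2/5, -1/3, …
h₀=f(r): pull back L_f along r ⇒ L₀.
h=h₀': d/dx-closure on L₀ ⇒ L.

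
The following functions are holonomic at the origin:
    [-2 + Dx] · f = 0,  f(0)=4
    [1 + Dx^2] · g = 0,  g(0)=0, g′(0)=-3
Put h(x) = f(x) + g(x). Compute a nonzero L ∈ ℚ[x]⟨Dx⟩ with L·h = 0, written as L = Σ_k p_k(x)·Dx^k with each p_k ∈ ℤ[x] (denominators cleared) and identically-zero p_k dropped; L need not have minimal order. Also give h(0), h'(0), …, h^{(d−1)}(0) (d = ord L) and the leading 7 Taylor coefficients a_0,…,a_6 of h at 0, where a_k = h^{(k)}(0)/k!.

L = -2 + Dx - 2·Dx^2 + Dx^3  (order 3).
h: a_k = 4, 5, 8, 35/6, 8/3, 25/24, 16/45, …
ICs: h(0) = 4, h′(0) = 5, h′′(0) = 16.

f: a_k = 4, 8, 8, 16/3, 8/3, 16/15, 16/45, …
g: a_k = 0, -3, 0, 1/2, 0, -1/40, 0, …
f+g: L₀ = lclm(L_f,L_g), ord ≤ 1+2.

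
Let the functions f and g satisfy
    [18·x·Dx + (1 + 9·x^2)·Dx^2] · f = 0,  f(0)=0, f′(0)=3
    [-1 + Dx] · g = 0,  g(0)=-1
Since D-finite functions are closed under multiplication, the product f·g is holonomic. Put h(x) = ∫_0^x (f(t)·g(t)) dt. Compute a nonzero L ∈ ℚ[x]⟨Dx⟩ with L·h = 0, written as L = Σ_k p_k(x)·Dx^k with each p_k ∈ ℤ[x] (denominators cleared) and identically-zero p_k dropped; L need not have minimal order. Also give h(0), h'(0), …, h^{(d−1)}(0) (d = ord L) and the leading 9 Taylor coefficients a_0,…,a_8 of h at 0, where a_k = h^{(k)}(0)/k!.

L = (1 - 18·x + 9·x^2)·Dx + (-2 + 18·x - 18·x^2)·Dx^2 + (1 + 9·x^2)·Dx^3  (order 3).
h: a_k = 0, 0, -3/2, -1, 15/8, 17/10, -1769/240, -377/56, 484679/13440, …
ICs: h(0) = 0, h′(0) = 0, h′′(0) = -3.

f: a_k = 0, 3, 0, -9, 0, 243/5, 0, -2187/7, 0, …
g: a_k = -1, -1, -1/2, -1/6, -1/24, -1/120, -1/720, -1/5040, -1/40320, …
L₀ := L_f ⊗_s L_g (sym. prod.), ord ≤ 2.
Integrate: L := L₀·Dx.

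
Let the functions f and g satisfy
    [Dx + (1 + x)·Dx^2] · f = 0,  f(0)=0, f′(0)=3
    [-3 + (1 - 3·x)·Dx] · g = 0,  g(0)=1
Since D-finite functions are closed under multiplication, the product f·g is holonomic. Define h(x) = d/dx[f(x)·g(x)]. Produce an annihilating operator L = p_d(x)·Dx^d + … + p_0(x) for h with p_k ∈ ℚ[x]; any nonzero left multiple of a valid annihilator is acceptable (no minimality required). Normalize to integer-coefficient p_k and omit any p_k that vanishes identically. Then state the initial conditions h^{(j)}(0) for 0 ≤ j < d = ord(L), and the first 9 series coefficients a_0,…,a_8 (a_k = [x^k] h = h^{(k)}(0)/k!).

L = 12 + (7 + 15·x)·Dx + (-1 + 2·x + 3·x^2)·Dx^2  (order 2).
h: a_k = 3, 15, 141/2, 279, 4197/4, 37743/10, 264261/20, 1585461/35, 42808287/280, …
ICs: h(0) = 3, h′(0) = 15.

f: a_k = 0, 3, -3/2, 1, -3/4, 3/5, -1/2, 3/7, -3/8, …
g: a_k = 1, 3, 9, 27, 81, 243, 729, 2187, 6561, …
h₀=f·g: eliminate ⇒ L₀, order ≤ 2·1.
h=h₀': d/dx-closure on L₀ ⇒ L.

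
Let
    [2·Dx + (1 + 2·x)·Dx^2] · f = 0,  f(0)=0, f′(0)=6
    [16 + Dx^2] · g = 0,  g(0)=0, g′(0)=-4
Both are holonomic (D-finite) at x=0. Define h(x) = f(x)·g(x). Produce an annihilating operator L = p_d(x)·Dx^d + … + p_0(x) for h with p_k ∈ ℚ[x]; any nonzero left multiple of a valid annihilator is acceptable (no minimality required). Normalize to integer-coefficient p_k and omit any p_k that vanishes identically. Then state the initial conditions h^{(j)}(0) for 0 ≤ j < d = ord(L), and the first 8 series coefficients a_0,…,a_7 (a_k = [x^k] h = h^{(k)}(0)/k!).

L = (2688 + 27648·x + 93184·x^2 + 131072·x^3 + 65536·x^4) + (896 + 5888·x + 12288·x^2 + 8192·x^3)·Dx + (408 + 3712·x + 11904·x^2 + 16384·x^3 + 8192·x^4)·Dx^2 + (56 + 368·x + 768·x^2 + 512·x^3)·Dx^3 + (15 + 124·x + 380·x^2 + 512·x^3 + 256·x^4)·Dx^4  (order 4).
h: a_k = 0, 0, -24, 24, 32, -16, -128/3, 256/5, …
ICs: h(0) = 0, h′(0) = 0, h′′(0) = -48, h′′′(0) = 144.

f: a_k = 0, 6, -6, 8, -12, 96/5, -32, 384/7, …
g: a_k = 0, -4, 0, 32/3, 0, -128/15, 0, 1024/315, …
L₀ := L_f ⊗_s L_g (sym. prod.), ord ≤ 4.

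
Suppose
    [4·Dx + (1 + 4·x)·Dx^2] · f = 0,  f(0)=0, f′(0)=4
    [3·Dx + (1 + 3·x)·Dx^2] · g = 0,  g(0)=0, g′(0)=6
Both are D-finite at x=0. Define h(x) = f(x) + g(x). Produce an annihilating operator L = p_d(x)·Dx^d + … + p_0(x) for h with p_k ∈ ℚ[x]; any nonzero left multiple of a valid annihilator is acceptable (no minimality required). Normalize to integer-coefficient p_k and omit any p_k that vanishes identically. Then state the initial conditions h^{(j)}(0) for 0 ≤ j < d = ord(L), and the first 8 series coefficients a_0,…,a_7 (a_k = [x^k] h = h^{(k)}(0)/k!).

L = 24·Dx + (14 + 48·x)·Dx^2 + (1 + 7·x + 12·x^2)·Dx^3  (order 3).
h: a_k = 0, 10, -17, 118/3, -209/2, 302, -2777/3, 20758/7, …
ICs: h(0) = 0, h′(0) = 10, h′′(0) = -34.

f: a_k = 0, 4, -8, 64/3, -64, 1024/5, -2048/3, 16384/7, …
g: a_k = 0, 6, -9, 18, -81/2, 486/5, -243, 4374/7, …
L₀ := lclm(L_f,L_g); ord L₀ ≤ 2+2.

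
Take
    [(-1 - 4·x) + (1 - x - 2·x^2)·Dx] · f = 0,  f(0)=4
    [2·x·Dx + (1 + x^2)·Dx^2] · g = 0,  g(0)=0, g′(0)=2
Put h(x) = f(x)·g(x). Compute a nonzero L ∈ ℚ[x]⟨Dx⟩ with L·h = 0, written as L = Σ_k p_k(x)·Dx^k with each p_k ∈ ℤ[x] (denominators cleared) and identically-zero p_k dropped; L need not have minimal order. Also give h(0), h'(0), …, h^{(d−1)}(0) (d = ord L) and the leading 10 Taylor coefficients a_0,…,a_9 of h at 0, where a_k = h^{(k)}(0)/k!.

L = (4 + 2·x + 12·x^2) + (2 + 6·x + 4·x^2 + 12·x^3)·Dx + (-1 + x + x^2 + x^3 + 2·x^4)·Dx^2  (order 2).
h: a_k = 0, 8, 8, 64/3, 112/3, 408/5, 2344/15, 33424/105, 4416/7, 399544/315, …
ICs: h(0) = 0, h′(0) = 8.

f: a_k = 4, 4, 12, 20, 44, 84, 172, 340, 684, 1364, …
g: a_k = 0, 2, 0, -2/3, 0, 2/5, 0, -2/7, 0, 2/9, …
Product ⇒ symmetric product L₀, ord ≤ 2.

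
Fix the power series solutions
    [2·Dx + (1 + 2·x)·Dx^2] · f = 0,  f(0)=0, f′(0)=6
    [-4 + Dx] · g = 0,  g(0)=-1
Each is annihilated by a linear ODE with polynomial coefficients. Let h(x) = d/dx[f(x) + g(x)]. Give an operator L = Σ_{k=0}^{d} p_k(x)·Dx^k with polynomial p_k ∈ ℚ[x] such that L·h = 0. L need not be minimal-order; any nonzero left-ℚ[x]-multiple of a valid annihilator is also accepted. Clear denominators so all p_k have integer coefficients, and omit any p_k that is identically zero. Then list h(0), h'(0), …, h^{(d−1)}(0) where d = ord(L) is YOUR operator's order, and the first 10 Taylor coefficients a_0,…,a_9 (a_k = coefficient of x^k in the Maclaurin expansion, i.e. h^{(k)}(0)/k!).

L = (-32 - 32·x) + (-4 - 32·x - 32·x^2)·Dx + (3 + 10·x + 8·x^2)·Dx^2  (order 2).
h: a_k = 2, -28, -8, -272/3, 160/3, -3392/15, 16256/45, -246016/315, 481792/315, -8717312/2835, …
ICs: h(0) = 2, h′(0) = -28.

f: a_k = 0, 6, -6, 8, -12, 96/5, -32, 384/7, -96, 512/3, …
g: a_k = -1, -4, -8, -32/3, -32/3, -128/15, -256/45, -1024/315, -512/315, -2048/2835, …
h₀=f+g: left-lcm gives L₀, ord ≤ 3.
h₀' ⇒ L via d/dx closure of L₀.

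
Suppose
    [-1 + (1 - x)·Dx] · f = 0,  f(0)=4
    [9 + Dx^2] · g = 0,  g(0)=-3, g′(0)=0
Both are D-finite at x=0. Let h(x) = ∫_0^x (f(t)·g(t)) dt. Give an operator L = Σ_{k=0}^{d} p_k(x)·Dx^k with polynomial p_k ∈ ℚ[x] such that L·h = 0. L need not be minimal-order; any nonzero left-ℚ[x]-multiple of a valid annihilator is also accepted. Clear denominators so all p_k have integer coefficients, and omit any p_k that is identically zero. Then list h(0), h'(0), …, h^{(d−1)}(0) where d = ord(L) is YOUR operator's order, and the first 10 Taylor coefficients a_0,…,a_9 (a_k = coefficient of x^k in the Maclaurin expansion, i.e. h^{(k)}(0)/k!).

L = (-9 + 9·x)·Dx + 2·Dx^2 + (-1 + x)·Dx^3  (order 3).
h: a_k = 0, -12, -6, 14, 21/2, 3/10, 1/4, 39/20, 273/160, 4367/3360, …
ICs: h(0) = 0, h′(0) = -12, h′′(0) = -12.

f: a_k = 4, 4, 4, 4, 4, 4, 4, 4, 4, 4, …
g: a_k = -3, 0, 27/2, 0, -81/8, 0, 243/80, 0, -2187/4480, 0, …
f·g: L₀ = L_f ⊗_s L_g, ord ≤ 1·2.
∫: right-multiply L₀ by Dx.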